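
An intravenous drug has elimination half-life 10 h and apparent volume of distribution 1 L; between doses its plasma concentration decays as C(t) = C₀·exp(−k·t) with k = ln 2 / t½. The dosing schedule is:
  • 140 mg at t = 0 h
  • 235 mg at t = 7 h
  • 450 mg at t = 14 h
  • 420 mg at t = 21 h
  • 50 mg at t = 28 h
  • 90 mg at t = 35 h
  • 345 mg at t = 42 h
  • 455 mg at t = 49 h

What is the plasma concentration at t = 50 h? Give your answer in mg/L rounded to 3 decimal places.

k = ln 2 / 10 = 0.06931 per h
Dose 1 (140 mg at t=0 h): 140·exp(−0.06931·50) = 4.375 mg/L
Dose 2 (235 mg at t=7 h): 235·exp(−0.06931·43) = 11.930 mg/L
Dose 3 (450 mg at t=14 h): 450·exp(−0.06931·36) = 37.111 mg/L
Dose 4 (420 mg at t=21 h): 420·exp(−0.06931·29) = 56.268 mg/L
Dose 5 (50 mg at t=28 h): 50·exp(−0.06931·22) = 10.882 mg/L
Dose 6 (90 mg at t=35 h): 90·exp(−0.06931·15) = 31.820 mg/L
Dose 7 (345 mg at t=42 h): 345·exp(−0.06931·8) = 198.150 mg/L
Dose 8 (455 mg at t=49 h): 455·exp(−0.06931·1) = 424.530 mg/L
C(50) = 4.375 + 11.930 + 37.111 + 56.268 + 10.882 + 31.820 + 198.150 + 424.530 = 775.066 mg/L

775.066 mg/L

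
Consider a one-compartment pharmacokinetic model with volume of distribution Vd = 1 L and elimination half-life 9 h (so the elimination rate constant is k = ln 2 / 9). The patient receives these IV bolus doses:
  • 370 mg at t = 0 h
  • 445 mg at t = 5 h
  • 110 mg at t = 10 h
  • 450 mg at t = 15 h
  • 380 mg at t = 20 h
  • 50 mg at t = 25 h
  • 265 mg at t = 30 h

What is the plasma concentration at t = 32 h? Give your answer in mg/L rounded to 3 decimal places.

k = ln 2 / 9 = 0.07702 per h
Dose 1 (370 mg at t=0 h): 370·exp(−0.07702·32) = 31.468 mg/L
Dose 2 (445 mg at t=5 h): 445·exp(−0.07702·27) = 55.625 mg/L
Dose 3 (110 mg at t=10 h): 110·exp(−0.07702·22) = 20.209 mg/L
Dose 4 (450 mg at t=15 h): 450·exp(−0.07702·17) = 121.507 mg/L
Dose 5 (380 mg at t=20 h): 380·exp(−0.07702·12) = 150.803 mg/L
Dose 6 (50 mg at t=25 h): 50·exp(−0.07702·7) = 29.163 mg/L
Dose 7 (265 mg at t=30 h): 265·exp(−0.07702·2) = 227.170 mg/L
C(32) = 31.468 + 55.625 + 20.209 + 121.507 + 150.803 + 29.163 + 227.170 = 635.945 mg/L

635.945 mg/L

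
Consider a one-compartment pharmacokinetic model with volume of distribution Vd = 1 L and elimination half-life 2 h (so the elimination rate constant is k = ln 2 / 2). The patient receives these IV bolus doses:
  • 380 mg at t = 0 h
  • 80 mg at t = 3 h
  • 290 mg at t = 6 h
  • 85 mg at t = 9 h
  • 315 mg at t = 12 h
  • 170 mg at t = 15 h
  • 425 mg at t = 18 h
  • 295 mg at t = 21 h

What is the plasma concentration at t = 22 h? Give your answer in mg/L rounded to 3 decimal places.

342.084 mg/L

k = ln 2 / 2 = 0.34657 per h
Dose 1 (380 mg at t=0 h): 380·exp(−0.34657·22) = 0.186 mg/L
Dose 2 (80 mg at t=3 h): 80·exp(−0.34657·19) = 0.110 mg/L
Dose 3 (290 mg at t=6 h): 290·exp(−0.34657·16) = 1.133 mg/L
Dose 4 (85 mg at t=9 h): 85·exp(−0.34657·13) = 0.939 mg/L
Dose 5 (315 mg at t=12 h): 315·exp(−0.34657·10) = 9.844 mg/L
Dose 6 (170 mg at t=15 h): 170·exp(−0.34657·7) = 15.026 mg/L
Dose 7 (425 mg at t=18 h): 425·exp(−0.34657·4) = 106.250 mg/L
Dose 8 (295 mg at t=21 h): 295·exp(−0.34657·1) = 208.597 mg/L
C(22) = 0.186 + 0.110 + 1.133 + 0.939 + 9.844 + 15.026 + 106.250 + 208.597 = 342.084 mg/L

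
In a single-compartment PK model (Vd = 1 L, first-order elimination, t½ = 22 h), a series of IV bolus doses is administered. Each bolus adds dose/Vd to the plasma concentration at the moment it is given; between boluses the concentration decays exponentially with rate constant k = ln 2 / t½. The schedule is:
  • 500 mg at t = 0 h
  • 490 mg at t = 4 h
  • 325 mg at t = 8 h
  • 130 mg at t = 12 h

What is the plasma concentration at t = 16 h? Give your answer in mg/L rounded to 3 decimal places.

1004.956 mg/L

k = ln 2 / 22 = 0.03151 per h
Dose 1 (500 mg at t=0 h): 500·exp(−0.03151·16) = 302.022 mg/L
Dose 2 (490 mg at t=4 h): 490·exp(−0.03151·12) = 335.736 mg/L
Dose 3 (325 mg at t=8 h): 325·exp(−0.03151·8) = 252.591 mg/L
Dose 4 (130 mg at t=12 h): 130·exp(−0.03151·4) = 114.607 mg/L
C(16) = 302.022 + 335.736 + 252.591 + 114.607 = 1004.956 mg/L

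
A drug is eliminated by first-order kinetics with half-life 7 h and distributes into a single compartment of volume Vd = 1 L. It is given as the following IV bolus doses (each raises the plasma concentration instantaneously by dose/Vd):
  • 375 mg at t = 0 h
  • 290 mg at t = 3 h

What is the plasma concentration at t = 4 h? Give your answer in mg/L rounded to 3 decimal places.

k = ln 2 / 7 = 0.09902 per h
Dose 1 (375 mg at t=0 h): 375·exp(−0.09902·4) = 252.356 mg/L
Dose 2 (290 mg at t=3 h): 290·exp(−0.09902·1) = 262.660 mg/L
C(4) = 252.356 + 262.660 = 515.016 mg/L

515.016 mg/L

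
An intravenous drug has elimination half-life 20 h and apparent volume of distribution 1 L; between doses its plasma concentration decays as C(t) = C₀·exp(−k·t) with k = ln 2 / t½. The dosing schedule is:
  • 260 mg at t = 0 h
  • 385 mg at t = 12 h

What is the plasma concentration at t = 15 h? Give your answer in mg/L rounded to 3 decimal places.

k = ln 2 / 20 = 0.03466 per h
Dose 1 (260 mg at t=0 h): 260·exp(−0.03466·15) = 154.597 mg/L
Dose 2 (385 mg at t=12 h): 385·exp(−0.03466·3) = 346.981 mg/L
C(15) = 154.597 + 346.981 = 501.578 mg/L

501.578 mg/L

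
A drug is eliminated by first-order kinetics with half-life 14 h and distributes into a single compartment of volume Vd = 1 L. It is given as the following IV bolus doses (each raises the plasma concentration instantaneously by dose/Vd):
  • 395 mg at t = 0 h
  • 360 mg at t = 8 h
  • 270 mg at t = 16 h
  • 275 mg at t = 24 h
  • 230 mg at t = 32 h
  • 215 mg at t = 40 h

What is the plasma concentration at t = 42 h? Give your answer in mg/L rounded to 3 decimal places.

638.484 mg/L

k = ln 2 / 14 = 0.04951 per h
Dose 1 (395 mg at t=0 h): 395·exp(−0.04951·42) = 49.375 mg/L
Dose 2 (360 mg at t=8 h): 360·exp(−0.04951·34) = 66.870 mg/L
Dose 3 (270 mg at t=16 h): 270·exp(−0.04951·26) = 74.526 mg/L
Dose 4 (275 mg at t=24 h): 275·exp(−0.04951·18) = 112.796 mg/L
Dose 5 (230 mg at t=32 h): 230·exp(−0.04951·10) = 140.187 mg/L
Dose 6 (215 mg at t=40 h): 215·exp(−0.04951·2) = 194.731 mg/L
C(42) = 49.375 + 66.870 + 74.526 + 112.796 + 140.187 + 194.731 = 638.484 mg/L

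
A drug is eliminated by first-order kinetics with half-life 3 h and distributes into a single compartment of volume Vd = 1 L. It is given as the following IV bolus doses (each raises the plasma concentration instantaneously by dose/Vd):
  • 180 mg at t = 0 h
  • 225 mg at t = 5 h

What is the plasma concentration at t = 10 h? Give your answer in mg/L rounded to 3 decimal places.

88.729 mg/L

k = ln 2 / 3 = 0.23105 per h
Dose 1 (180 mg at t=0 h): 180·exp(−0.23105·10) = 17.858 mg/L
Dose 2 (225 mg at t=5 h): 225·exp(−0.23105·5) = 70.871 mg/L
C(10) = 17.858 + 70.871 = 88.729 mg/L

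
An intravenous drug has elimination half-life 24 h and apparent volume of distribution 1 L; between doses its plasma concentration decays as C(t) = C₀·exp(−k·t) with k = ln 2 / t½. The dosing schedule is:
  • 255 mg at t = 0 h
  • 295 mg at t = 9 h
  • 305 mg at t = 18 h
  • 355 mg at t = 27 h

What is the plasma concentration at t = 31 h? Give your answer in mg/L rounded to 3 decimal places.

k = ln 2 / 24 = 0.02888 per h
Dose 1 (255 mg at t=0 h): 255·exp(−0.02888·31) = 104.162 mg/L
Dose 2 (295 mg at t=9 h): 295·exp(−0.02888·22) = 156.271 mg/L
Dose 3 (305 mg at t=18 h): 305·exp(−0.02888·13) = 209.528 mg/L
Dose 4 (355 mg at t=27 h): 355·exp(−0.02888·4) = 316.269 mg/L
C(31) = 104.162 + 156.271 + 209.528 + 316.269 = 786.230 mg/L

786.230 mg/L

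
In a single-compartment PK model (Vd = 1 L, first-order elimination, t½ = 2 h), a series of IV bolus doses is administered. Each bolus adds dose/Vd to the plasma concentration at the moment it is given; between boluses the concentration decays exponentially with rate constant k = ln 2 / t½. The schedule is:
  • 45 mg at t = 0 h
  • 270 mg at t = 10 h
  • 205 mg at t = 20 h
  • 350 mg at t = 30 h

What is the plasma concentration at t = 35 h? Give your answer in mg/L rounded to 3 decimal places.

63.051 mg/L

k = ln 2 / 2 = 0.34657 per h
Dose 1 (45 mg at t=0 h): 45·exp(−0.34657·35) = 0.000 mg/L
Dose 2 (270 mg at t=10 h): 270·exp(−0.34657·25) = 0.047 mg/L
Dose 3 (205 mg at t=20 h): 205·exp(−0.34657·15) = 1.132 mg/L
Dose 4 (350 mg at t=30 h): 350·exp(−0.34657·5) = 61.872 mg/L
C(35) = 0.000 + 0.047 + 1.132 + 61.872 = 63.051 mg/L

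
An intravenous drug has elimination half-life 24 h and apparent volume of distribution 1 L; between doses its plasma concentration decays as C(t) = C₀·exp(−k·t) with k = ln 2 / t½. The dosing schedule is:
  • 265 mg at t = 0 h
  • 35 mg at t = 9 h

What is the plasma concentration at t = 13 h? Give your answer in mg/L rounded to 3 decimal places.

213.230 mg/L

k = ln 2 / 24 = 0.02888 per h
Dose 1 (265 mg at t=0 h): 265·exp(−0.02888·13) = 182.049 mg/L
Dose 2 (35 mg at t=9 h): 35·exp(−0.02888·4) = 31.181 mg/L
C(13) = 182.049 + 31.181 = 213.230 mg/L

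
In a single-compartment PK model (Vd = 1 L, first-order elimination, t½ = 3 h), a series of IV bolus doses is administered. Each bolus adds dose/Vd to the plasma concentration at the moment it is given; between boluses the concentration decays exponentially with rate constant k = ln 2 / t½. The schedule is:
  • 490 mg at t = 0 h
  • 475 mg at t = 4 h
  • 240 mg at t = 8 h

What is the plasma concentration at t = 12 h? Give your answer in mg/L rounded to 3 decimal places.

200.677 mg/L

k = ln 2 / 3 = 0.23105 per h
Dose 1 (490 mg at t=0 h): 490·exp(−0.23105·12) = 30.625 mg/L
Dose 2 (475 mg at t=4 h): 475·exp(−0.23105·8) = 74.808 mg/L
Dose 3 (240 mg at t=8 h): 240·exp(−0.23105·4) = 95.244 mg/L
C(12) = 30.625 + 74.808 + 95.244 = 200.677 mg/L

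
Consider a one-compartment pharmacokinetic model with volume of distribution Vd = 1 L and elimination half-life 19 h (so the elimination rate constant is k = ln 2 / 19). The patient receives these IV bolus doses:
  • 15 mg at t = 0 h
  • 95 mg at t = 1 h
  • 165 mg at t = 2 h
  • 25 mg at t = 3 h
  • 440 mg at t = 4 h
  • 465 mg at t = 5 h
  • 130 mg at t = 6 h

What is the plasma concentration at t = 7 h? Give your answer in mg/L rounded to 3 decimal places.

k = ln 2 / 19 = 0.03648 per h
Dose 1 (15 mg at t=0 h): 15·exp(−0.03648·7) = 11.619 mg/L
Dose 2 (95 mg at t=1 h): 95·exp(−0.03648·6) = 76.324 mg/L
Dose 3 (165 mg at t=2 h): 165·exp(−0.03648·5) = 137.488 mg/L
Dose 4 (25 mg at t=3 h): 25·exp(−0.03648·4) = 21.606 mg/L
Dose 5 (440 mg at t=4 h): 440·exp(−0.03648·3) = 394.386 mg/L
Dose 6 (465 mg at t=5 h): 465·exp(−0.03648·2) = 432.280 mg/L
Dose 7 (130 mg at t=6 h): 130·exp(−0.03648·1) = 125.343 mg/L
C(7) = 11.619 + 76.324 + 137.488 + 21.606 + 394.386 + 432.280 + 125.343 = 1199.047 mg/L

1199.047 mg/L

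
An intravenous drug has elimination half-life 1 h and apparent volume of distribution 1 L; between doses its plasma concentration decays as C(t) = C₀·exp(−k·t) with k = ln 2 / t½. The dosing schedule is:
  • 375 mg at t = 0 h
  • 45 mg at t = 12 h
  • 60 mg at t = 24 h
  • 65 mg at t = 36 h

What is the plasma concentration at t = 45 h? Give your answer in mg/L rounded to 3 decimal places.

0.127 mg/L

k = ln 2 / 1 = 0.69315 per h
Dose 1 (375 mg at t=0 h): 375·exp(−0.69315·45) = 0.000 mg/L
Dose 2 (45 mg at t=12 h): 45·exp(−0.69315·33) = 0.000 mg/L
Dose 3 (60 mg at t=24 h): 60·exp(−0.69315·21) = 0.000 mg/L
Dose 4 (65 mg at t=36 h): 65·exp(−0.69315·9) = 0.127 mg/L
C(45) = 0.000 + 0.000 + 0.000 + 0.127 = 0.127 mg/L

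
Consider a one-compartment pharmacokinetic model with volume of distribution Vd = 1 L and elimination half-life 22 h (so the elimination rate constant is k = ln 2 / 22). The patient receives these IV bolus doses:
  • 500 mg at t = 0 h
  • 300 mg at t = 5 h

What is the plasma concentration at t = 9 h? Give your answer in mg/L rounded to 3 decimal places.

641.026 mg/L

k = ln 2 / 22 = 0.03151 per h
Dose 1 (500 mg at t=0 h): 500·exp(−0.03151·9) = 376.549 mg/L
Dose 2 (300 mg at t=5 h): 300·exp(−0.03151·4) = 264.477 mg/L
C(9) = 376.549 + 264.477 = 641.026 mg/L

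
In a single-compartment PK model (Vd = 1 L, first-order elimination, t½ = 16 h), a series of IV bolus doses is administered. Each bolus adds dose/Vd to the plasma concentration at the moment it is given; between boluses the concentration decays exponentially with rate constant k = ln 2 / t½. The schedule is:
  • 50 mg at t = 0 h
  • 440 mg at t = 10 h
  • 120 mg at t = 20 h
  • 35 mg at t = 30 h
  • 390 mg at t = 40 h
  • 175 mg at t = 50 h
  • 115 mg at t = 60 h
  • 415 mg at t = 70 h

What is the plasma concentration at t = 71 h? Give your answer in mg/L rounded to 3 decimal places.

693.809 mg/L

k = ln 2 / 16 = 0.04332 per h
Dose 1 (50 mg at t=0 h): 50·exp(−0.04332·71) = 2.308 mg/L
Dose 2 (440 mg at t=10 h): 440·exp(−0.04332·61) = 31.317 mg/L
Dose 3 (120 mg at t=20 h): 120·exp(−0.04332·51) = 13.172 mg/L
Dose 4 (35 mg at t=30 h): 35·exp(−0.04332·41) = 5.925 mg/L
Dose 5 (390 mg at t=40 h): 390·exp(−0.04332·31) = 101.817 mg/L
Dose 6 (175 mg at t=50 h): 175·exp(−0.04332·21) = 70.459 mg/L
Dose 7 (115 mg at t=60 h): 115·exp(−0.04332·11) = 71.407 mg/L
Dose 8 (415 mg at t=70 h): 415·exp(−0.04332·1) = 397.405 mg/L
C(71) = 2.308 + 31.317 + 13.172 + 5.925 + 101.817 + 70.459 + 71.407 + 397.405 = 693.809 mg/L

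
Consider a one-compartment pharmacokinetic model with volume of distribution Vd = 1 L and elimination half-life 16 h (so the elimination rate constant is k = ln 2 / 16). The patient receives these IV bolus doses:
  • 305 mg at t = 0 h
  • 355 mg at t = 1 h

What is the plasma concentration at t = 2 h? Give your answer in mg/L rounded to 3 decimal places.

k = ln 2 / 16 = 0.04332 per h
Dose 1 (305 mg at t=0 h): 305·exp(−0.04332·2) = 279.686 mg/L
Dose 2 (355 mg at t=1 h): 355·exp(−0.04332·1) = 339.949 mg/L
C(2) = 279.686 + 339.949 = 619.635 mg/L

619.635 mg/L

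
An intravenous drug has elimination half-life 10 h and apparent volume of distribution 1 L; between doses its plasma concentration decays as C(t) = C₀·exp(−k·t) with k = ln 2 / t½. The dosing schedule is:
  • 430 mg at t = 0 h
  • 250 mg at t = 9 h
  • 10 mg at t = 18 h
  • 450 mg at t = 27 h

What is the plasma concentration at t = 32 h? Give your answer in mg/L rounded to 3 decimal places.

419.545 mg/L

k = ln 2 / 10 = 0.06931 per h
Dose 1 (430 mg at t=0 h): 430·exp(−0.06931·32) = 46.792 mg/L
Dose 2 (250 mg at t=9 h): 250·exp(−0.06931·23) = 50.766 mg/L
Dose 3 (10 mg at t=18 h): 10·exp(−0.06931·14) = 3.789 mg/L
Dose 4 (450 mg at t=27 h): 450·exp(−0.06931·5) = 318.198 mg/L
C(32) = 46.792 + 50.766 + 3.789 + 318.198 = 419.545 mg/L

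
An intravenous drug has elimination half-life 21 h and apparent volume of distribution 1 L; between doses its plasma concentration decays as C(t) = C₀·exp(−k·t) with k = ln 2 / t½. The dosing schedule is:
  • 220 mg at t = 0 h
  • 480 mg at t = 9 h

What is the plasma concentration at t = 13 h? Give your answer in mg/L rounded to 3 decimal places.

k = ln 2 / 21 = 0.03301 per h
Dose 1 (220 mg at t=0 h): 220·exp(−0.03301·13) = 143.242 mg/L
Dose 2 (480 mg at t=9 h): 480·exp(−0.03301·4) = 420.632 mg/L
C(13) = 143.242 + 420.632 = 563.874 mg/L

563.874 mg/L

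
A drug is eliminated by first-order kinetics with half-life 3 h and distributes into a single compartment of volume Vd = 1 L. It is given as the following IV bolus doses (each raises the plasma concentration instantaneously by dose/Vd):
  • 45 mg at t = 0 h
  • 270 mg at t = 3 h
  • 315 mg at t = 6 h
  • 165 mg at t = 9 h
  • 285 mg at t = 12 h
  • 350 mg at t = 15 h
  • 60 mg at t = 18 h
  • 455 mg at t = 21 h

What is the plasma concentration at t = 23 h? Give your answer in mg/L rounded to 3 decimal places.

k = ln 2 / 3 = 0.23105 per h
Dose 1 (45 mg at t=0 h): 45·exp(−0.23105·23) = 0.221 mg/L
Dose 2 (270 mg at t=3 h): 270·exp(−0.23105·20) = 2.658 mg/L
Dose 3 (315 mg at t=6 h): 315·exp(−0.23105·17) = 6.201 mg/L
Dose 4 (165 mg at t=9 h): 165·exp(−0.23105·14) = 6.496 mg/L
Dose 5 (285 mg at t=12 h): 285·exp(−0.23105·11) = 22.442 mg/L
Dose 6 (350 mg at t=15 h): 350·exp(−0.23105·8) = 55.122 mg/L
Dose 7 (60 mg at t=18 h): 60·exp(−0.23105·5) = 18.899 mg/L
Dose 8 (455 mg at t=21 h): 455·exp(−0.23105·2) = 286.632 mg/L
C(23) = 0.221 + 2.658 + 6.201 + 6.496 + 22.442 + 55.122 + 18.899 + 286.632 = 398.672 mg/L

398.672 mg/L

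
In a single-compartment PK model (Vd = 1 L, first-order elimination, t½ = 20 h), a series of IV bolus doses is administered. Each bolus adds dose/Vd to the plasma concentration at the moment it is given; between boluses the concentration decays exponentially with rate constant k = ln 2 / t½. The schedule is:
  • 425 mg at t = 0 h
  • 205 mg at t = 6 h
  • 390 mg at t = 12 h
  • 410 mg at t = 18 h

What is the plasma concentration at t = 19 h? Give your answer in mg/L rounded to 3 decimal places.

1052.658 mg/L

k = ln 2 / 20 = 0.03466 per h
Dose 1 (425 mg at t=0 h): 425·exp(−0.03466·19) = 219.994 mg/L
Dose 2 (205 mg at t=6 h): 205·exp(−0.03466·13) = 130.642 mg/L
Dose 3 (390 mg at t=12 h): 390·exp(−0.03466·7) = 305.988 mg/L
Dose 4 (410 mg at t=18 h): 410·exp(−0.03466·1) = 396.034 mg/L
C(19) = 219.994 + 130.642 + 305.988 + 396.034 = 1052.658 mg/L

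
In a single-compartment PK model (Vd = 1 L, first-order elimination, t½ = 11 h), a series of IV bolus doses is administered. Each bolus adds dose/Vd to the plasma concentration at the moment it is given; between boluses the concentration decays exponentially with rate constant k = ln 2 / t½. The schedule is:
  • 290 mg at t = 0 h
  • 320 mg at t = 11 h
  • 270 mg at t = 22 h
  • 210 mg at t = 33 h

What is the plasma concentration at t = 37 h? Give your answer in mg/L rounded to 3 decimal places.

k = ln 2 / 11 = 0.06301 per h
Dose 1 (290 mg at t=0 h): 290·exp(−0.06301·37) = 28.174 mg/L
Dose 2 (320 mg at t=11 h): 320·exp(−0.06301·26) = 62.176 mg/L
Dose 3 (270 mg at t=22 h): 270·exp(−0.06301·15) = 104.922 mg/L
Dose 4 (210 mg at t=33 h): 210·exp(−0.06301·4) = 163.213 mg/L
C(37) = 28.174 + 62.176 + 104.922 + 163.213 = 358.485 mg/L

358.485 mg/L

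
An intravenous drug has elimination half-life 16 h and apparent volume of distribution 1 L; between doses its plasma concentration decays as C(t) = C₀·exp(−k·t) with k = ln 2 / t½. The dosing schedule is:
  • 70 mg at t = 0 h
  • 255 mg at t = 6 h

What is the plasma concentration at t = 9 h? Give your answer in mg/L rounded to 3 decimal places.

271.321 mg/L

k = ln 2 / 16 = 0.04332 per h
Dose 1 (70 mg at t=0 h): 70·exp(−0.04332·9) = 47.399 mg/L
Dose 2 (255 mg at t=6 h): 255·exp(−0.04332·3) = 223.922 mg/L
C(9) = 47.399 + 223.922 = 271.321 mg/L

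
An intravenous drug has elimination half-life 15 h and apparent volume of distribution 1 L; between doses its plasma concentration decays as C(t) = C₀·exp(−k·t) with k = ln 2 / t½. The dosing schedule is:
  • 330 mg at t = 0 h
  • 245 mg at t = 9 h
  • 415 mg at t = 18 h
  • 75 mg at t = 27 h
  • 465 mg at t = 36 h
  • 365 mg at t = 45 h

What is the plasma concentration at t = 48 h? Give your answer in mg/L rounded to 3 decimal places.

k = ln 2 / 15 = 0.04621 per h
Dose 1 (330 mg at t=0 h): 330·exp(−0.04621·48) = 35.910 mg/L
Dose 2 (245 mg at t=9 h): 245·exp(−0.04621·39) = 40.410 mg/L
Dose 3 (415 mg at t=18 h): 415·exp(−0.04621·30) = 103.750 mg/L
Dose 4 (75 mg at t=27 h): 75·exp(−0.04621·21) = 28.420 mg/L
Dose 5 (465 mg at t=36 h): 465·exp(−0.04621·12) = 267.072 mg/L
Dose 6 (365 mg at t=45 h): 365·exp(−0.04621·3) = 317.751 mg/L
C(48) = 35.910 + 40.410 + 103.750 + 28.420 + 267.072 + 317.751 = 793.313 mg/L

793.313 mg/L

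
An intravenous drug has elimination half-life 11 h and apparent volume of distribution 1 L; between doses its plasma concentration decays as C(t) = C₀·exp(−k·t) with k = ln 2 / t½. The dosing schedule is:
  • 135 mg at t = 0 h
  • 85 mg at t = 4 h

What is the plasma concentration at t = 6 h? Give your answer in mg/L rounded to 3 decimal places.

k = ln 2 / 11 = 0.06301 per h
Dose 1 (135 mg at t=0 h): 135·exp(−0.06301·6) = 92.499 mg/L
Dose 2 (85 mg at t=4 h): 85·exp(−0.06301·2) = 74.935 mg/L
C(6) = 92.499 + 74.935 = 167.434 mg/L

167.434 mg/L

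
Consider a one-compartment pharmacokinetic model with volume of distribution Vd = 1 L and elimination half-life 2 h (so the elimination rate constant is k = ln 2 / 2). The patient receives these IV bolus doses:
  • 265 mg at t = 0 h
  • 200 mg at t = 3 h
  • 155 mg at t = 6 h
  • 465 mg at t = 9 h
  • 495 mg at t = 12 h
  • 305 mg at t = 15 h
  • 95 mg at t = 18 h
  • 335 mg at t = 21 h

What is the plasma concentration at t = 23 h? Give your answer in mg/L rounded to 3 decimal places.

218.642 mg/L

k = ln 2 / 2 = 0.34657 per h
Dose 1 (265 mg at t=0 h): 265·exp(−0.34657·23) = 0.091 mg/L
Dose 2 (200 mg at t=3 h): 200·exp(−0.34657·20) = 0.195 mg/L
Dose 3 (155 mg at t=6 h): 155·exp(−0.34657·17) = 0.428 mg/L
Dose 4 (465 mg at t=9 h): 465·exp(−0.34657·14) = 3.633 mg/L
Dose 5 (495 mg at t=12 h): 495·exp(−0.34657·11) = 10.938 mg/L
Dose 6 (305 mg at t=15 h): 305·exp(−0.34657·8) = 19.062 mg/L
Dose 7 (95 mg at t=18 h): 95·exp(−0.34657·5) = 16.794 mg/L
Dose 8 (335 mg at t=21 h): 335·exp(−0.34657·2) = 167.500 mg/L
C(23) = 0.091 + 0.195 + 0.428 + 3.633 + 10.938 + 19.062 + 16.794 + 167.500 = 218.642 mg/L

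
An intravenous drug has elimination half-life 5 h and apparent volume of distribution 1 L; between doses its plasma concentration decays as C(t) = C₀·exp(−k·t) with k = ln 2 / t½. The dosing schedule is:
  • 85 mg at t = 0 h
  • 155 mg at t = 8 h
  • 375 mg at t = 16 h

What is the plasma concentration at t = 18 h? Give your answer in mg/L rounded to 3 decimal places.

k = ln 2 / 5 = 0.13863 per h
Dose 1 (85 mg at t=0 h): 85·exp(−0.13863·18) = 7.010 mg/L
Dose 2 (155 mg at t=8 h): 155·exp(−0.13863·10) = 38.750 mg/L
Dose 3 (375 mg at t=16 h): 375·exp(−0.13863·2) = 284.197 mg/L
C(18) = 7.010 + 38.750 + 284.197 = 329.957 mg/L

329.957 mg/L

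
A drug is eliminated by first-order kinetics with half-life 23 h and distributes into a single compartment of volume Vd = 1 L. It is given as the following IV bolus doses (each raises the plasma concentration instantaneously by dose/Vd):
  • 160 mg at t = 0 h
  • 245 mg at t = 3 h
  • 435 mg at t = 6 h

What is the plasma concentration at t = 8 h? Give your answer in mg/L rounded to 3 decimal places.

746.007 mg/L

k = ln 2 / 23 = 0.03014 per h
Dose 1 (160 mg at t=0 h): 160·exp(−0.03014·8) = 125.723 mg/L
Dose 2 (245 mg at t=3 h): 245·exp(−0.03014·5) = 210.729 mg/L
Dose 3 (435 mg at t=6 h): 435·exp(−0.03014·2) = 409.555 mg/L
C(8) = 125.723 + 210.729 + 409.555 = 746.007 mg/L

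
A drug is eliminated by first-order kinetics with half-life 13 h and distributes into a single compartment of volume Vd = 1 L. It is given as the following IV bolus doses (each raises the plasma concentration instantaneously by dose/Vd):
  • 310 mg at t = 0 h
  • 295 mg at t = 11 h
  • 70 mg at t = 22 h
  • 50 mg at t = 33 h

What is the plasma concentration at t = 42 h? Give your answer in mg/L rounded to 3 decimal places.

k = ln 2 / 13 = 0.05332 per h
Dose 1 (310 mg at t=0 h): 310·exp(−0.05332·42) = 33.022 mg/L
Dose 2 (295 mg at t=11 h): 295·exp(−0.05332·31) = 56.491 mg/L
Dose 3 (70 mg at t=22 h): 70·exp(−0.05332·20) = 24.098 mg/L
Dose 4 (50 mg at t=33 h): 50·exp(−0.05332·9) = 30.943 mg/L
C(42) = 33.022 + 56.491 + 24.098 + 30.943 = 144.554 mg/L

144.554 mg/L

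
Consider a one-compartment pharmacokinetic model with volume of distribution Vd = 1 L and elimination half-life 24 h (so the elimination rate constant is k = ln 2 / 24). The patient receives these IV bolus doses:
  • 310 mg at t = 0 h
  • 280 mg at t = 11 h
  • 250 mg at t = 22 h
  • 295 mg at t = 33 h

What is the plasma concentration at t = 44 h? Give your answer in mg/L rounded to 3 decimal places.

k = ln 2 / 24 = 0.02888 per h
Dose 1 (310 mg at t=0 h): 310·exp(−0.02888·44) = 86.991 mg/L
Dose 2 (280 mg at t=11 h): 280·exp(−0.02888·33) = 107.955 mg/L
Dose 3 (250 mg at t=22 h): 250·exp(−0.02888·22) = 132.433 mg/L
Dose 4 (295 mg at t=33 h): 295·exp(−0.02888·11) = 214.709 mg/L
C(44) = 86.991 + 107.955 + 132.433 + 214.709 = 542.087 mg/L

542.087 mg/L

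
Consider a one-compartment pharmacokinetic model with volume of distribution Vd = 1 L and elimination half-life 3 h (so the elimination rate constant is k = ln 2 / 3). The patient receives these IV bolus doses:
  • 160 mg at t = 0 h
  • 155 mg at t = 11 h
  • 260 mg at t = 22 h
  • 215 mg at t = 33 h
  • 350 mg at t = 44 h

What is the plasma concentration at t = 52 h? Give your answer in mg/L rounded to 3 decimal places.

k = ln 2 / 3 = 0.23105 per h
Dose 1 (160 mg at t=0 h): 160·exp(−0.23105·52) = 0.001 mg/L
Dose 2 (155 mg at t=11 h): 155·exp(−0.23105·41) = 0.012 mg/L
Dose 3 (260 mg at t=22 h): 260·exp(−0.23105·30) = 0.254 mg/L
Dose 4 (215 mg at t=33 h): 215·exp(−0.23105·19) = 2.666 mg/L
Dose 5 (350 mg at t=44 h): 350·exp(−0.23105·8) = 55.122 mg/L
C(52) = 0.001 + 0.012 + 0.254 + 2.666 + 55.122 = 58.055 mg/L

58.055 mg/L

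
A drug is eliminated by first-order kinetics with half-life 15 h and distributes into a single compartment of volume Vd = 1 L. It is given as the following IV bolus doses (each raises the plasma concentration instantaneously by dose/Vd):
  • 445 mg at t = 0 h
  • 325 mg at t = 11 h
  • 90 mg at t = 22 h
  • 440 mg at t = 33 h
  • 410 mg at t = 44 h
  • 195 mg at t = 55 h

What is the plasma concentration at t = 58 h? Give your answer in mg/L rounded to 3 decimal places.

607.640 mg/L

k = ln 2 / 15 = 0.04621 per h
Dose 1 (445 mg at t=0 h): 445·exp(−0.04621·58) = 30.505 mg/L
Dose 2 (325 mg at t=11 h): 325·exp(−0.04621·47) = 37.039 mg/L
Dose 3 (90 mg at t=22 h): 90·exp(−0.04621·36) = 17.052 mg/L
Dose 4 (440 mg at t=33 h): 440·exp(−0.04621·25) = 138.591 mg/L
Dose 5 (410 mg at t=44 h): 410·exp(−0.04621·14) = 214.695 mg/L
Dose 6 (195 mg at t=55 h): 195·exp(−0.04621·3) = 169.757 mg/L
C(58) = 30.505 + 37.039 + 17.052 + 138.591 + 214.695 + 169.757 = 607.640 mg/L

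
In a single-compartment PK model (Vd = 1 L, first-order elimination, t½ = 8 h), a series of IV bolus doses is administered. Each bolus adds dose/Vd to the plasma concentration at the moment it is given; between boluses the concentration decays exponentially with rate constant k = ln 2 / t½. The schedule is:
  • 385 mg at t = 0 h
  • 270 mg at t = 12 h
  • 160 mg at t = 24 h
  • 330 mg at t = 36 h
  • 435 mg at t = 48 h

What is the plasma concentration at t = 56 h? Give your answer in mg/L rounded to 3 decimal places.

k = ln 2 / 8 = 0.08664 per h
Dose 1 (385 mg at t=0 h): 385·exp(−0.08664·56) = 3.008 mg/L
Dose 2 (270 mg at t=12 h): 270·exp(−0.08664·44) = 5.966 mg/L
Dose 3 (160 mg at t=24 h): 160·exp(−0.08664·32) = 10.000 mg/L
Dose 4 (330 mg at t=36 h): 330·exp(−0.08664·20) = 58.336 mg/L
Dose 5 (435 mg at t=48 h): 435·exp(−0.08664·8) = 217.500 mg/L
C(56) = 3.008 + 5.966 + 10.000 + 58.336 + 217.500 = 294.810 mg/L

294.810 mg/L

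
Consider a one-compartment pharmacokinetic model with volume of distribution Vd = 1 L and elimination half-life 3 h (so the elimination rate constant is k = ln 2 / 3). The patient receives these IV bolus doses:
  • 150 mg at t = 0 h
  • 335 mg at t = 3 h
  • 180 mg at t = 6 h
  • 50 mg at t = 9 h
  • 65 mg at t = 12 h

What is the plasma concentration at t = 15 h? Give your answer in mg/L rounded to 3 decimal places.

k = ln 2 / 3 = 0.23105 per h
Dose 1 (150 mg at t=0 h): 150·exp(−0.23105·15) = 4.688 mg/L
Dose 2 (335 mg at t=3 h): 335·exp(−0.23105·12) = 20.938 mg/L
Dose 3 (180 mg at t=6 h): 180·exp(−0.23105·9) = 22.500 mg/L
Dose 4 (50 mg at t=9 h): 50·exp(−0.23105·6) = 12.500 mg/L
Dose 5 (65 mg at t=12 h): 65·exp(−0.23105·3) = 32.500 mg/L
C(15) = 4.688 + 20.938 + 22.500 + 12.500 + 32.500 = 93.125 mg/L

93.125 mg/L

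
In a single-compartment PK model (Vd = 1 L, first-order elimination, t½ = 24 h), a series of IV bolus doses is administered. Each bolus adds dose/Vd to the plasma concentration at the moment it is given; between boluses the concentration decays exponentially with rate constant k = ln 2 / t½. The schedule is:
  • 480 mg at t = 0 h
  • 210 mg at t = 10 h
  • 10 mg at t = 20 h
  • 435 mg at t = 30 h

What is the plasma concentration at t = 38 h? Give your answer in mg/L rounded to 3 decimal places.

604.931 mg/L

k = ln 2 / 24 = 0.02888 per h
Dose 1 (480 mg at t=0 h): 480·exp(−0.02888·38) = 160.181 mg/L
Dose 2 (210 mg at t=10 h): 210·exp(−0.02888·28) = 93.544 mg/L
Dose 3 (10 mg at t=20 h): 10·exp(−0.02888·18) = 5.946 mg/L
Dose 4 (435 mg at t=30 h): 435·exp(−0.02888·8) = 345.260 mg/L
C(38) = 160.181 + 93.544 + 5.946 + 345.260 = 604.931 mg/L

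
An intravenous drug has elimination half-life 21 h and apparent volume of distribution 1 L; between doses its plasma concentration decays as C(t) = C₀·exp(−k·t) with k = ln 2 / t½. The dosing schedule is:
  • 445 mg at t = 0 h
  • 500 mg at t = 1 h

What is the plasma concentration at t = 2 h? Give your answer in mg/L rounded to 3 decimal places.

900.338 mg/L

k = ln 2 / 21 = 0.03301 per h
Dose 1 (445 mg at t=0 h): 445·exp(−0.03301·2) = 416.572 mg/L
Dose 2 (500 mg at t=1 h): 500·exp(−0.03301·1) = 483.766 mg/L
C(2) = 416.572 + 483.766 = 900.338 mg/L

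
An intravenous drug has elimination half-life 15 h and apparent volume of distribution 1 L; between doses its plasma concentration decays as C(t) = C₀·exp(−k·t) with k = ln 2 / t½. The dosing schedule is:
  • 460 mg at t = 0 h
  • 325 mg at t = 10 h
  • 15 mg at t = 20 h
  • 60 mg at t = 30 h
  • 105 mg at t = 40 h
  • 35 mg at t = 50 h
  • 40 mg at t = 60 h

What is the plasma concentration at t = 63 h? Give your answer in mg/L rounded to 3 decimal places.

k = ln 2 / 15 = 0.04621 per h
Dose 1 (460 mg at t=0 h): 460·exp(−0.04621·63) = 25.028 mg/L
Dose 2 (325 mg at t=10 h): 325·exp(−0.04621·53) = 28.070 mg/L
Dose 3 (15 mg at t=20 h): 15·exp(−0.04621·43) = 2.057 mg/L
Dose 4 (60 mg at t=30 h): 60·exp(−0.04621·33) = 13.058 mg/L
Dose 5 (105 mg at t=40 h): 105·exp(−0.04621·23) = 36.275 mg/L
Dose 6 (35 mg at t=50 h): 35·exp(−0.04621·13) = 19.194 mg/L
Dose 7 (40 mg at t=60 h): 40·exp(−0.04621·3) = 34.822 mg/L
C(63) = 25.028 + 28.070 + 2.057 + 13.058 + 36.275 + 19.194 + 34.822 = 158.505 mg/L

158.505 mg/L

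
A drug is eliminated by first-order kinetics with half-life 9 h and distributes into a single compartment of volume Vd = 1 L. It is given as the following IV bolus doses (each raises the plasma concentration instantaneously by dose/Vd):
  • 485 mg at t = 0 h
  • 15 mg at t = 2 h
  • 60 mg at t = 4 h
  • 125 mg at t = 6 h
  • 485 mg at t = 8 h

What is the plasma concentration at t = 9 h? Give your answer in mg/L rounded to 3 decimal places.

840.334 mg/L

k = ln 2 / 9 = 0.07702 per h
Dose 1 (485 mg at t=0 h): 485·exp(−0.07702·9) = 242.500 mg/L
Dose 2 (15 mg at t=2 h): 15·exp(−0.07702·7) = 8.749 mg/L
Dose 3 (60 mg at t=4 h): 60·exp(−0.07702·5) = 40.824 mg/L
Dose 4 (125 mg at t=6 h): 125·exp(−0.07702·3) = 99.213 mg/L
Dose 5 (485 mg at t=8 h): 485·exp(−0.07702·1) = 449.049 mg/L
C(9) = 242.500 + 8.749 + 40.824 + 99.213 + 449.049 = 840.334 mg/L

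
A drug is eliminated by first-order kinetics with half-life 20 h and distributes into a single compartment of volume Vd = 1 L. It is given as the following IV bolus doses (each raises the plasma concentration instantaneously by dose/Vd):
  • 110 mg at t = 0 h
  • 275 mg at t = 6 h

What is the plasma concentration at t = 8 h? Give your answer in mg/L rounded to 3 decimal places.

k = ln 2 / 20 = 0.03466 per h
Dose 1 (110 mg at t=0 h): 110·exp(−0.03466·8) = 83.364 mg/L
Dose 2 (275 mg at t=6 h): 275·exp(−0.03466·2) = 256.584 mg/L
C(8) = 83.364 + 256.584 = 339.948 mg/L

339.948 mg/L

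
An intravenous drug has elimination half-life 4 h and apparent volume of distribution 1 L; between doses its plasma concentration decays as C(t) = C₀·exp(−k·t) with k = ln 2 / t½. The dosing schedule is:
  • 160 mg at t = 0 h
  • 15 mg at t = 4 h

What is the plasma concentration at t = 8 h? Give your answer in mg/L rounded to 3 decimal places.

k = ln 2 / 4 = 0.17329 per h
Dose 1 (160 mg at t=0 h): 160·exp(−0.17329·8) = 40.000 mg/L
Dose 2 (15 mg at t=4 h): 15·exp(−0.17329·4) = 7.500 mg/L
C(8) = 40.000 + 7.500 = 47.500 mg/L

47.500 mg/L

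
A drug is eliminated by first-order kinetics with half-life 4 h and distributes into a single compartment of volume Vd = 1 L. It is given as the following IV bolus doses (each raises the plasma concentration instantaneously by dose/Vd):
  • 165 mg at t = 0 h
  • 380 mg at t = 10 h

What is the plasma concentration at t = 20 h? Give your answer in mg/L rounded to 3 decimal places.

k = ln 2 / 4 = 0.17329 per h
Dose 1 (165 mg at t=0 h): 165·exp(−0.17329·20) = 5.156 mg/L
Dose 2 (380 mg at t=10 h): 380·exp(−0.17329·10) = 67.175 mg/L
C(20) = 5.156 + 67.175 = 72.331 mg/L

72.331 mg/L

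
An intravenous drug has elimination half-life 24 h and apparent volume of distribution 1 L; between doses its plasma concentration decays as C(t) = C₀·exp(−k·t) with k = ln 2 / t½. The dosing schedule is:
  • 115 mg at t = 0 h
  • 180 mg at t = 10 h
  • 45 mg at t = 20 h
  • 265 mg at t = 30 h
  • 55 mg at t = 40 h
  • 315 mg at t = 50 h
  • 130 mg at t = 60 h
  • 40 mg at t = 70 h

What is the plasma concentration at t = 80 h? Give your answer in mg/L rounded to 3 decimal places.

k = ln 2 / 24 = 0.02888 per h
Dose 1 (115 mg at t=0 h): 115·exp(−0.02888·80) = 11.409 mg/L
Dose 2 (180 mg at t=10 h): 180·exp(−0.02888·70) = 23.838 mg/L
Dose 3 (45 mg at t=20 h): 45·exp(−0.02888·60) = 7.955 mg/L
Dose 4 (265 mg at t=30 h): 265·exp(−0.02888·50) = 62.532 mg/L
Dose 5 (55 mg at t=40 h): 55·exp(−0.02888·40) = 17.324 mg/L
Dose 6 (315 mg at t=50 h): 315·exp(−0.02888·30) = 132.441 mg/L
Dose 7 (130 mg at t=60 h): 130·exp(−0.02888·20) = 72.960 mg/L
Dose 8 (40 mg at t=70 h): 40·exp(−0.02888·10) = 29.966 mg/L
C(80) = 11.409 + 23.838 + 7.955 + 62.532 + 17.324 + 132.441 + 72.960 + 29.966 = 358.425 mg/L

358.425 mg/L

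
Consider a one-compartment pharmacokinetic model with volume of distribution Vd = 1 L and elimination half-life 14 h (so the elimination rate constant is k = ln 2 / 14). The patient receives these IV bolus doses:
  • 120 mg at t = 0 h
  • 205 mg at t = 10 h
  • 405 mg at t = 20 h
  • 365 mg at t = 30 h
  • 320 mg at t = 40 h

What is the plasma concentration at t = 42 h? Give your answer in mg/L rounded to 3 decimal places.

684.642 mg/L

k = ln 2 / 14 = 0.04951 per h
Dose 1 (120 mg at t=0 h): 120·exp(−0.04951·42) = 15.000 mg/L
Dose 2 (205 mg at t=10 h): 205·exp(−0.04951·32) = 42.042 mg/L
Dose 3 (405 mg at t=20 h): 405·exp(−0.04951·22) = 136.272 mg/L
Dose 4 (365 mg at t=30 h): 365·exp(−0.04951·12) = 201.496 mg/L
Dose 5 (320 mg at t=40 h): 320·exp(−0.04951·2) = 289.832 mg/L
C(42) = 15.000 + 42.042 + 136.272 + 201.496 + 289.832 = 684.642 mg/L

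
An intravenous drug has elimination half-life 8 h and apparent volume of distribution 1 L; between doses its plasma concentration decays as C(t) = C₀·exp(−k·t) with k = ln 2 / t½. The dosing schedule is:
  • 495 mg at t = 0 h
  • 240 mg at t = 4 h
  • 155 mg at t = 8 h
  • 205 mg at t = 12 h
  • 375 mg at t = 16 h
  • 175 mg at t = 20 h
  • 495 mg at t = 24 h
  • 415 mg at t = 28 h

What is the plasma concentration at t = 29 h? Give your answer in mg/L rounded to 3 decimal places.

1043.095 mg/L

k = ln 2 / 8 = 0.08664 per h
Dose 1 (495 mg at t=0 h): 495·exp(−0.08664·29) = 40.121 mg/L
Dose 2 (240 mg at t=4 h): 240·exp(−0.08664·25) = 27.510 mg/L
Dose 3 (155 mg at t=8 h): 155·exp(−0.08664·21) = 25.126 mg/L
Dose 4 (205 mg at t=12 h): 205·exp(−0.08664·17) = 46.996 mg/L
Dose 5 (375 mg at t=16 h): 375·exp(−0.08664·13) = 121.579 mg/L
Dose 6 (175 mg at t=20 h): 175·exp(−0.08664·9) = 80.238 mg/L
Dose 7 (495 mg at t=24 h): 495·exp(−0.08664·5) = 320.968 mg/L
Dose 8 (415 mg at t=28 h): 415·exp(−0.08664·1) = 380.557 mg/L
C(29) = 40.121 + 27.510 + 25.126 + 46.996 + 121.579 + 80.238 + 320.968 + 380.557 = 1043.095 mg/L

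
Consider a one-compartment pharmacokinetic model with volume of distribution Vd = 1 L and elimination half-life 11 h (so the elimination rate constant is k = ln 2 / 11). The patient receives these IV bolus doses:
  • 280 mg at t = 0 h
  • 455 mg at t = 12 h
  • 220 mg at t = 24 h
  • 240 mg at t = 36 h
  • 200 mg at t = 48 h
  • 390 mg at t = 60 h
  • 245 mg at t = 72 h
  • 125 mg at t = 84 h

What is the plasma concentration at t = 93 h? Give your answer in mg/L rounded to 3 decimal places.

k = ln 2 / 11 = 0.06301 per h
Dose 1 (280 mg at t=0 h): 280·exp(−0.06301·93) = 0.798 mg/L
Dose 2 (455 mg at t=12 h): 455·exp(−0.06301·81) = 2.763 mg/L
Dose 3 (220 mg at t=24 h): 220·exp(−0.06301·69) = 2.845 mg/L
Dose 4 (240 mg at t=36 h): 240·exp(−0.06301·57) = 6.612 mg/L
Dose 5 (200 mg at t=48 h): 200·exp(−0.06301·45) = 11.737 mg/L
Dose 6 (390 mg at t=60 h): 390·exp(−0.06301·33) = 48.750 mg/L
Dose 7 (245 mg at t=72 h): 245·exp(−0.06301·21) = 65.234 mg/L
Dose 8 (125 mg at t=84 h): 125·exp(−0.06301·9) = 70.895 mg/L
C(93) = 0.798 + 2.763 + 2.845 + 6.612 + 11.737 + 48.750 + 65.234 + 70.895 = 209.633 mg/L

209.633 mg/L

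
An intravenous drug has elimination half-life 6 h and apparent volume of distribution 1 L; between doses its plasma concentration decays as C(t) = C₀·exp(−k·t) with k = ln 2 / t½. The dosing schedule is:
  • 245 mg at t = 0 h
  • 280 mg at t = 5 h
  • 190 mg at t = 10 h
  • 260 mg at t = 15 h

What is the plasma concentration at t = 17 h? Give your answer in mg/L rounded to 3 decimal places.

k = ln 2 / 6 = 0.11552 per h
Dose 1 (245 mg at t=0 h): 245·exp(−0.11552·17) = 34.375 mg/L
Dose 2 (280 mg at t=5 h): 280·exp(−0.11552·12) = 70.000 mg/L
Dose 3 (190 mg at t=10 h): 190·exp(−0.11552·7) = 84.635 mg/L
Dose 4 (260 mg at t=15 h): 260·exp(−0.11552·2) = 206.362 mg/L
C(17) = 34.375 + 70.000 + 84.635 + 206.362 = 395.373 mg/L

395.373 mg/L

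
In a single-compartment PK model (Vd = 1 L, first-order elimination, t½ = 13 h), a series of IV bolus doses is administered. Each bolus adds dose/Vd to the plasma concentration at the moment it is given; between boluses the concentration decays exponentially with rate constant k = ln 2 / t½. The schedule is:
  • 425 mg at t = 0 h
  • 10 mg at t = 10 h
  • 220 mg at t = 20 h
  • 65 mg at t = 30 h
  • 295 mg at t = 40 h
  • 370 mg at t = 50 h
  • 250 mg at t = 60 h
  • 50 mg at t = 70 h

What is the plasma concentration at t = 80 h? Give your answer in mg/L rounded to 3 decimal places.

244.797 mg/L

k = ln 2 / 13 = 0.05332 per h
Dose 1 (425 mg at t=0 h): 425·exp(−0.05332·80) = 5.969 mg/L
Dose 2 (10 mg at t=10 h): 10·exp(−0.05332·70) = 0.239 mg/L
Dose 3 (220 mg at t=20 h): 220·exp(−0.05332·60) = 8.975 mg/L
Dose 4 (65 mg at t=30 h): 65·exp(−0.05332·50) = 4.520 mg/L
Dose 5 (295 mg at t=40 h): 295·exp(−0.05332·40) = 34.960 mg/L
Dose 6 (370 mg at t=50 h): 370·exp(−0.05332·30) = 74.734 mg/L
Dose 7 (250 mg at t=60 h): 250·exp(−0.05332·20) = 86.063 mg/L
Dose 8 (50 mg at t=70 h): 50·exp(−0.05332·10) = 29.337 mg/L
C(80) = 5.969 + 0.239 + 8.975 + 4.520 + 34.960 + 74.734 + 86.063 + 29.337 = 244.797 mg/L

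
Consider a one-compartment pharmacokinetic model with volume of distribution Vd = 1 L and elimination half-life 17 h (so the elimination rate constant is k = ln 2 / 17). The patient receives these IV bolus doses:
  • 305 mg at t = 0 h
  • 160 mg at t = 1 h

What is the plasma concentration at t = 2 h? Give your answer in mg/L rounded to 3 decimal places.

k = ln 2 / 17 = 0.04077 per h
Dose 1 (305 mg at t=0 h): 305·exp(−0.04077·2) = 281.115 mg/L
Dose 2 (160 mg at t=1 h): 160·exp(−0.04077·1) = 153.607 mg/L
C(2) = 281.115 + 153.607 = 434.723 mg/L

434.723 mg/L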